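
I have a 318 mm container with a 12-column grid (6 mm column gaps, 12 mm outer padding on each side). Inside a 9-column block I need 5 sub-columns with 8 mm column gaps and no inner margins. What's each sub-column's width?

37.4 mm

Subtract both margins: 318 − 2·12 = 294 mm.
294 − 11·6 = 228; ÷12 gives c = 19 mm.
9-column span = 9·19 + 8·6 = 219 mm.
Subtracting 4 column gaps of 8 leaves 187 for 5 columns, so d = 37.4 mm.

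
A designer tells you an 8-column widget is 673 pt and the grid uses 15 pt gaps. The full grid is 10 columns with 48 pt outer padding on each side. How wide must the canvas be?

941 pt

8c + 7·15 = 673 → 8c = 568 → c = 71 pt.
Canvas = 2·48 + 10·71 + 9·15 = 96 + 710 + 135 = 941 pt.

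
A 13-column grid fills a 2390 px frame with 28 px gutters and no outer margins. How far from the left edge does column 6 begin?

13c + 12·28 = 2390 → 13c = 2054 → c = 158 px.
No margin, so column 6 starts at 5·(column + gutter) = 5·186 = 930 px.

930 px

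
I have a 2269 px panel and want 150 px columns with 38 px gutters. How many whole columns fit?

12 columns

Each extra column adds 150 + 38 = 188 px.
(2269 + 38) / 188 = 12.27, so 12 columns fit.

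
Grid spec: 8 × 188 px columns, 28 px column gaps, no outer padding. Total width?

Frame = 8·188 + 7·28 = 1504 + 196 = 1700 px.

1700 px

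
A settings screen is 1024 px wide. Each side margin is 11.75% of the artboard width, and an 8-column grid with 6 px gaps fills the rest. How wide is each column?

Each margin = 11.75% of 1024 = 120.32 px; content = 1024 − 2·120.32 = 783.36 px.
Subtracting 7 gaps of 6 leaves 741.36 for 8 columns, so c = 92.67 px.

92.67 px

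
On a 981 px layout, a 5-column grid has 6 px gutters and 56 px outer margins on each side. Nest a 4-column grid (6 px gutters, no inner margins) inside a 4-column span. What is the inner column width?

169 px

Outer content = 981 − 2·56 = 869 px.
Subtracting 4 gutters of 6 leaves 845 for 5 columns, so c = 169 px.
4 columns plus 3 gutters: 676 + 18 = 694 px.
4 columns + 3 gutters: 4d + 3·6 = 694.
4d = 694 − 18 = 676, so d = 169 px.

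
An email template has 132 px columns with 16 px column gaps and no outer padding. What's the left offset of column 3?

No margin, so column 3 starts at 2·(column + gutter) = 2·148 = 296 px.

296 px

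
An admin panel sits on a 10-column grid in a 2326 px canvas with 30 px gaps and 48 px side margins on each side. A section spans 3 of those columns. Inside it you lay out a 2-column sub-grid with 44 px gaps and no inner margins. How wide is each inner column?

302 px

Subtract both margins: 2326 − 2·48 = 2230 px.
10 columns + 9 gaps: 10c + 9·30 = 2230.
10c = 2230 − 270 = 1960, so c = 196 px.
Span of 3: 3·196 + 2·30 = 588 + 60 = 648 px.
648 − 1·44 = 604; ÷2 gives d = 302 px.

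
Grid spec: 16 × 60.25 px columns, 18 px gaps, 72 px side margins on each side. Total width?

Container = 2·72 + 16·60.25 + 15·18 = 144 + 964 + 270 = 1378 px.

1378 px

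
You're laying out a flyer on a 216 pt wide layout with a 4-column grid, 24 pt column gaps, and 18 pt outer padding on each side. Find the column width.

27 pt

Subtract both margins: 216 − 2·18 = 180 pt.
Subtracting 3 column gaps of 24 leaves 108 for 4 columns, so c = 27 pt.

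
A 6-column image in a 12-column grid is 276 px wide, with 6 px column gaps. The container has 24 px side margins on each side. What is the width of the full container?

276 − 5·6 = 246; ÷6 gives c = 41 px.
Total width: 2·24 + 12·41 + 11·6 = 606 px.

606 px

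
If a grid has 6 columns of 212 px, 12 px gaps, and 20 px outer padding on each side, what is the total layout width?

1372 px

Total width: 2·20 + 6·212 + 5·12 = 1372 px.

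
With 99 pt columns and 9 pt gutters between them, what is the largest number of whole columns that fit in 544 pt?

5 columns

5 columns: 5·99 + 4·9 = 531 pt ≤ 544.
6 columns: 639 pt > 544. So 5.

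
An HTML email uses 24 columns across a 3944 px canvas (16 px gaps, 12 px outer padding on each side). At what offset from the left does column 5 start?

Content = 3944 − 2·12 = 3920 px.
3920 − 23·16 = 3552; ÷24 gives c = 148 px.
Before column 5: the margin + 4 columns + 4 gaps.
Offset = 12 + 4·(148 + 16) = 12 + 656 = 668 px.

668 px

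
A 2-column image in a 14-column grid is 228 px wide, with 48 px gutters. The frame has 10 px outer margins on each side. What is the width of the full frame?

1904 px

2 columns + 1 gutter: 2c + 1·48 = 228.
2c = 228 − 48 = 180, so c = 90 px.
Adding margins, columns and gutters: 20 + 1260 + 624 = 1904 px.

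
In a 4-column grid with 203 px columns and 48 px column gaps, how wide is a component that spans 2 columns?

454 px

Span of 2: 2·203 + 1·48 = 406 + 48 = 454 px.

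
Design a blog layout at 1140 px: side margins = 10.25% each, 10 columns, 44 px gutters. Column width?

1140 × (1 − 2·10.25%) = 1140 × 79.5% = 906.3 px for the columns.
Subtracting 9 gutters of 44 leaves 510.3 for 10 columns, so c = 51.03 px.

51.03 px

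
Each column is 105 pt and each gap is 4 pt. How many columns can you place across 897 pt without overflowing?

8 columns

k columns need k·105 + (k−1)·4 = k·109 − 4.
k·109 − 4 ≤ 897 → k ≤ 901 / 109 ≈ 8.27, so k = 8.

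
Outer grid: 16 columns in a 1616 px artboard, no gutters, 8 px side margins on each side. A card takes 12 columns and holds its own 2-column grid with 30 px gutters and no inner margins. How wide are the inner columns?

585 px

Outer content = 1616 − 2·8 = 1600 px.
With no gutters, each column is 1600/16 = 100 px.
12-column span = 12·100 = 1200 px.
2d + 1·30 = 1200 → 2d = 1170 → d = 585 px.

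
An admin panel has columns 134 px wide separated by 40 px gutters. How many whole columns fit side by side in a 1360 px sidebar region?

8 columns: 8·134 + 7·40 = 1352 px ≤ 1360.
9 columns: 1526 px > 1360. So 8.

8 columns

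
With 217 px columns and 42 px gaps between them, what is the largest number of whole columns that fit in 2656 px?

10 columns: 10·217 + 9·42 = 2548 px ≤ 2656.
11 columns: 2807 px > 2656. So 10.

10 columns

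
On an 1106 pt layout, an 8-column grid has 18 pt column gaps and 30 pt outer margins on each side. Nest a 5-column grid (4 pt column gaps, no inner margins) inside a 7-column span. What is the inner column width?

Take off 60 pt of margins, leaving 1046 pt.
8 columns + 7 column gaps: 8c + 7·18 = 1046.
8c = 1046 − 126 = 920, so c = 115 pt.
Span of 7: 7·115 + 6·18 = 805 + 108 = 913 pt.
913 − 4·4 = 897; ÷5 gives d = 179.4 pt.

179.4 pt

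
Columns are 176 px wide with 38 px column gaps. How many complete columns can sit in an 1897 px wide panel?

9 columns

9 columns: 9·176 + 8·38 = 1888 px ≤ 1897.
10 columns: 2102 px > 1897. So 9.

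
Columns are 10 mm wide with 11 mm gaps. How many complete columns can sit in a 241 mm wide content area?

k columns need k·10 + (k−1)·11 = k·21 − 11.
k·21 − 11 ≤ 241 → k ≤ 252 / 21 ≈ 12.00, so k = 12.

12 columns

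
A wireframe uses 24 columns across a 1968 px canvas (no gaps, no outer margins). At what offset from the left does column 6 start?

410 px

1968 / 24 = 82 px per column.
Before column 6: 5 columns + 5 gaps.
Offset = 5·(82 + 0) = 5·82 = 410 px.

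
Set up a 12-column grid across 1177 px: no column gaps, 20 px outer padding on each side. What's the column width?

94.75 px

Content width = 1177 − 2·20 = 1137 px.
1137 / 12 = 94.75 px per column.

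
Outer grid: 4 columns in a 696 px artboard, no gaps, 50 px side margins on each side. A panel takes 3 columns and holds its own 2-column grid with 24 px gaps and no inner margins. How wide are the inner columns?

211.5 px

Outer content = 696 − 2·50 = 596 px.
596 / 4 = 149 px per column.
3-column span = 3·149 = 447 px.
2 columns + 1 gap: 2d + 1·24 = 447.
2d = 447 − 24 = 423, so d = 211.5 px.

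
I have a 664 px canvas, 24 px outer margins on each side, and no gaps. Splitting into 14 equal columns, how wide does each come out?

Take off 48 px of margins, leaving 616 px.
616 / 14 = 44 px per column.

44 px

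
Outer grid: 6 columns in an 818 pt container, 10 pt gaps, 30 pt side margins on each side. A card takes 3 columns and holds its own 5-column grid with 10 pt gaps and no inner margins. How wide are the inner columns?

66.8 pt

Subtract both margins: 818 − 2·30 = 758 pt.
758 − 5·10 = 708; ÷6 gives c = 118 pt.
3 columns plus 2 gaps: 354 + 20 = 374 pt.
5 columns + 4 gaps: 5d + 4·10 = 374.
5d = 374 − 40 = 334, so d = 66.8 pt.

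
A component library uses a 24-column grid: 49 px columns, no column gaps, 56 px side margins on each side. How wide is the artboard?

1288 px

Total width: 2·56 + 24·49 = 1288 px.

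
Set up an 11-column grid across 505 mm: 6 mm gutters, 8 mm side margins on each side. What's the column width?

Content width = 505 − 2·8 = 489 mm.
11 columns + 10 gutters: 11c + 10·6 = 489.
11c = 489 − 60 = 429, so c = 39 mm.

39 mm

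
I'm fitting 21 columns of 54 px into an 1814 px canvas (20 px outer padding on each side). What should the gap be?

Subtract both margins: 1814 − 2·20 = 1774 px.
21 columns take 21·54 = 1134 px; remaining 640 splits into 20 gaps.
g = 640 / 20 = 32 px.

32 px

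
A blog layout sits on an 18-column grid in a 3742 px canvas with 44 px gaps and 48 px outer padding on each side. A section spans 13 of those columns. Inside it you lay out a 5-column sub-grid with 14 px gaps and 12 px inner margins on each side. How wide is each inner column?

508.2 px

Take off 96 px of margins, leaving 3646 px.
3646 − 17·44 = 2898; ÷18 gives c = 161 px.
13 columns plus 12 gaps: 2093 + 528 = 2621 px.
Inner content = 2621 − 2·12 = 2597 px.
5d + 4·14 = 2597 → 5d = 2541 → d = 508.2 px.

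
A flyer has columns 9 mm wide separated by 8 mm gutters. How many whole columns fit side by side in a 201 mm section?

12 columns

12 columns: 12·9 + 11·8 = 196 mm ≤ 201.
13 columns: 213 mm > 201. So 12.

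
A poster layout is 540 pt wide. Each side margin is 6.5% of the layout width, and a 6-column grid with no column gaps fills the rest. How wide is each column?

78.3 pt

540 × (1 − 2·6.5%) = 540 × 87% = 469.8 pt for the columns.
469.8 / 6 = 78.3 pt per column.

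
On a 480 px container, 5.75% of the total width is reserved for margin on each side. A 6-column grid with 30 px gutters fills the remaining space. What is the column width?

45.8 px

Each margin = 5.75% of 480 = 27.6 px; content = 480 − 2·27.6 = 424.8 px.
6 columns + 5 gutters: 6c + 5·30 = 424.8.
6c = 424.8 − 150 = 274.8, so c = 45.8 px.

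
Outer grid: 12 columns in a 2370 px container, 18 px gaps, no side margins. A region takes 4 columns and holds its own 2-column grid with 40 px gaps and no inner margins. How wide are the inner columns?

369 px

Subtracting 11 gaps of 18 leaves 2172 for 12 columns, so c = 181 px.
4-column span = 4·181 + 3·18 = 778 px.
Subtracting 1 gap of 40 leaves 738 for 2 columns, so d = 369 px.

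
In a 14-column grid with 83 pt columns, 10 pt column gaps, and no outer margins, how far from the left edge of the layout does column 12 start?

1023 pt

No margin, so column 12 starts at 11·(column + gutter) = 11·93 = 1023 pt.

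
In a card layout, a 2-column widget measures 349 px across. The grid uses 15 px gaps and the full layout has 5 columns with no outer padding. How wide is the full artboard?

2 columns + 1 gap: 2c + 1·15 = 349.
2c = 349 − 15 = 334, so c = 167 px.
Total width: 5·167 + 4·15 = 895 px.

895 px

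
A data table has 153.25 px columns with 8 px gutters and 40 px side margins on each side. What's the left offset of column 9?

Column 9 starts at margin + 8·(column + gutter) = 40 + 8·161.25 = 1330 px.

1330 px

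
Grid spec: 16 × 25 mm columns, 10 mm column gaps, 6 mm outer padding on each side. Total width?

Adding margins, columns and gutters: 12 + 400 + 150 = 562 mm.

562 mm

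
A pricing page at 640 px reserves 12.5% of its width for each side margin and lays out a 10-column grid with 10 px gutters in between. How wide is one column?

39 px

640 × (1 − 2·12.5%) = 640 × 75% = 480 px for the columns.
10c + 9·10 = 480 → 10c = 390 → c = 39 px.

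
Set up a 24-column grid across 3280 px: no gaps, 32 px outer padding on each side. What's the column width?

134 px

Subtract both margins: 3280 − 2·32 = 3216 px.
3216 / 24 = 134 px per column.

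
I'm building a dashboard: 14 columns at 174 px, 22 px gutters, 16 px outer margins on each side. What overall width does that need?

Adding margins, columns and gutters: 32 + 2436 + 286 = 2754 px.

2754 px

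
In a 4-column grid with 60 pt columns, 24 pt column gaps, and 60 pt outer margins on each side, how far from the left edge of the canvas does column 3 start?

228 pt

Each column+gutter stride is 84 pt; 2 of them past the 60 pt margin is 60 + 168 = 228 pt.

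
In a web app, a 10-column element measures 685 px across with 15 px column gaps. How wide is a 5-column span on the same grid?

685 − 9·15 = 550; ÷10 gives c = 55 px.
5 columns plus 4 column gaps: 275 + 60 = 335 px.

335 px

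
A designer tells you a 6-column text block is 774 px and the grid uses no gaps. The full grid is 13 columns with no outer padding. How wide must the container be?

774 / 6 = 129 px per column.
Total width: 13·129 = 1677 px.

1677 px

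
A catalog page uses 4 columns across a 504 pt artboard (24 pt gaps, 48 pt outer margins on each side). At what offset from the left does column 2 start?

Take off 96 pt of margins, leaving 408 pt.
Subtracting 3 gaps of 24 leaves 336 for 4 columns, so c = 84 pt.
Before column 2: the margin + 1 column + 1 gap.
Offset = 48 + 1·(84 + 24) = 48 + 108 = 156 pt.

156 pt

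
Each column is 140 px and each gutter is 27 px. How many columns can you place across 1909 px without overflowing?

11 columns

11 columns: 11·140 + 10·27 = 1810 px ≤ 1909.
12 columns: 1977 px > 1909. So 11.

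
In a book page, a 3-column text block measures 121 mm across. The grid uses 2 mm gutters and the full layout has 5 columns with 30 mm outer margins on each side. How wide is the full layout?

3 columns + 2 gutters: 3c + 2·2 = 121.
3c = 121 − 4 = 117, so c = 39 mm.
Adding margins, columns and gutters: 60 + 195 + 8 = 263 mm.

263 mm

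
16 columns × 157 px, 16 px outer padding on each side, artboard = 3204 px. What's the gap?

44 px

Take off 32 px of margins, leaving 3172 px.
16 columns take 16·157 = 2512 px; remaining 660 splits into 15 gaps.
g = 660 / 15 = 44 px.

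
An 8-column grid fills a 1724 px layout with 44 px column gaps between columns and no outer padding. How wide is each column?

8c + 7·44 = 1724 → 8c = 1416 → c = 177 px.

177 px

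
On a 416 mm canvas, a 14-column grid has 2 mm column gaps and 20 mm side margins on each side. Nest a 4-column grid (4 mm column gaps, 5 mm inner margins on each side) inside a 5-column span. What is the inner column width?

27.75 mm

Subtract both margins: 416 − 2·20 = 376 mm.
376 − 13·2 = 350; ÷14 gives c = 25 mm.
5-column span = 5·25 + 4·2 = 133 mm.
Inner content = 133 − 2·5 = 123 mm.
Subtracting 3 column gaps of 4 leaves 111 for 4 columns, so d = 27.75 mm.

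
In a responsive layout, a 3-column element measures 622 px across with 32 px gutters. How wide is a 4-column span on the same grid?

3 columns + 2 gutters: 3c + 2·32 = 622.
3c = 622 − 64 = 558, so c = 186 px.
4-column span = 4·186 + 3·32 = 840 px.

840 px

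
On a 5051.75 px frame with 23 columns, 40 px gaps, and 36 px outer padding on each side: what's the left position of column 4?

Inside the margins: 5051.75 − 72 = 4979.75 px.
4979.75 − 22·40 = 4099.75; ÷23 gives c = 178.25 px.
Each column+gutter stride is 218.25 px; 3 of them past the 36 px margin is 36 + 654.75 = 690.75 px.

690.75 px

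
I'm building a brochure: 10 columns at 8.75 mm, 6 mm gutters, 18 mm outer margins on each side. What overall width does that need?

Container = 2·18 + 10·8.75 + 9·6 = 36 + 87.5 + 54 = 177.5 mm.

177.5 mm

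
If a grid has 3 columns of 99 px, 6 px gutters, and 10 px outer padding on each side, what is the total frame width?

329 px

Frame = 2·10 + 3·99 + 2·6 = 20 + 297 + 12 = 329 px.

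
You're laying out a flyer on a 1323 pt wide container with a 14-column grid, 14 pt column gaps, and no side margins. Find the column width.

81.5 pt

14c + 13·14 = 1323 → 14c = 1141 → c = 81.5 pt.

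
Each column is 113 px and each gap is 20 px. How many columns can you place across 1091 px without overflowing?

8 columns

k columns need k·113 + (k−1)·20 = k·133 − 20.
k·133 − 20 ≤ 1091 → k ≤ 1111 / 133 ≈ 8.35, so k = 8.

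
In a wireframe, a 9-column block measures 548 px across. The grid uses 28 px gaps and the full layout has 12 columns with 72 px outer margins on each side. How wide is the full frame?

9c + 8·28 = 548 → 9c = 324 → c = 36 px.
Frame = 2·72 + 12·36 + 11·28 = 144 + 432 + 308 = 884 px.

884 px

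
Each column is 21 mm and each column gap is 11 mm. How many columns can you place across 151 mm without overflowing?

5 columns

5 columns: 5·21 + 4·11 = 149 mm ≤ 151.
6 columns: 181 mm > 151. So 5.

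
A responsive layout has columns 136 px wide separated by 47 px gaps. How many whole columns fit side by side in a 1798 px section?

10 columns

Each extra column adds 136 + 47 = 183 px.
(1798 + 47) / 183 = 10.08, so 10 columns fit.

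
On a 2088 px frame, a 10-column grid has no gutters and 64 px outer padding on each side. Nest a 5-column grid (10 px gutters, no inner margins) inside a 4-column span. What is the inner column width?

Outer content = 2088 − 2·64 = 1960 px.
With no gutters, each column is 1960/10 = 196 px.
4-column span = 4·196 = 784 px.
5d + 4·10 = 784 → 5d = 744 → d = 148.8 px.

148.8 px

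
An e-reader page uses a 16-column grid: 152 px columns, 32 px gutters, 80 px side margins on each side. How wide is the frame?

3072 px

Adding margins, columns and gutters: 160 + 2432 + 480 = 3072 px.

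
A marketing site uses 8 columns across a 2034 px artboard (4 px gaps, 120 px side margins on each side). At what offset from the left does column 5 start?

1019 px

Take off 240 px of margins, leaving 1794 px.
Subtracting 7 gaps of 4 leaves 1766 for 8 columns, so c = 220.75 px.
Column 5 starts at margin + 4·(column + gutter) = 120 + 4·224.75 = 1019 px.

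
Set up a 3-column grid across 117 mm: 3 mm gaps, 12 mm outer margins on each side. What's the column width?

29 mm

Inside the margins: 117 − 24 = 93 mm.
3 columns + 2 gaps: 3c + 2·3 = 93.
3c = 93 − 6 = 87, so c = 29 mm.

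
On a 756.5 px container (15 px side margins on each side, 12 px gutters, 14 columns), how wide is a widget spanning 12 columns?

Subtract both margins: 756.5 − 2·15 = 726.5 px.
Subtracting 13 gutters of 12 leaves 570.5 for 14 columns, so c = 40.75 px.
12-column span = 12·40.75 + 11·12 = 621 px.

621 px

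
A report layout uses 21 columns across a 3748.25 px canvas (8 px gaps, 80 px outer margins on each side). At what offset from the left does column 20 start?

3333.75 px

Take off 160 px of margins, leaving 3588.25 px.
21c + 20·8 = 3588.25 → 21c = 3428.25 → c = 163.25 px.
Before column 20: the margin + 19 columns + 19 gaps.
Offset = 80 + 19·(163.25 + 8) = 80 + 3253.75 = 3333.75 px.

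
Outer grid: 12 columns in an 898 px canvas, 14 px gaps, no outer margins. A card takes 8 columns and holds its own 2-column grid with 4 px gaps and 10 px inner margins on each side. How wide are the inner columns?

12 columns + 11 gaps: 12c + 11·14 = 898.
12c = 898 − 154 = 744, so c = 62 px.
Span of 8: 8·62 + 7·14 = 496 + 98 = 594 px.
Inner content = 594 − 2·10 = 574 px.
Subtracting 1 gap of 4 leaves 570 for 2 columns, so d = 285 px.

285 px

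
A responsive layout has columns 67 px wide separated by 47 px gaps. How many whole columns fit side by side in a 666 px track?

k columns need k·67 + (k−1)·47 = k·114 − 47.
k·114 − 47 ≤ 666 → k ≤ 713 / 114 ≈ 6.25, so k = 6.

6 columns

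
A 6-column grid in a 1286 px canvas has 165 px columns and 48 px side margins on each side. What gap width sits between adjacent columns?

40 px

Subtract both margins: 1286 − 2·48 = 1190 px.
6 columns take 6·165 = 990 px; remaining 200 splits into 5 gaps.
g = 200 / 5 = 40 px.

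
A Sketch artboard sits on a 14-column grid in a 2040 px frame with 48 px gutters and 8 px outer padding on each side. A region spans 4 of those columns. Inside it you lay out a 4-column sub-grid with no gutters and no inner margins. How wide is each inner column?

136 px

Outer content = 2040 − 2·8 = 2024 px.
14 columns + 13 gutters: 14c + 13·48 = 2024.
14c = 2024 − 624 = 1400, so c = 100 px.
Span of 4: 4·100 + 3·48 = 400 + 144 = 544 px.
4d = 544 → d = 136 px.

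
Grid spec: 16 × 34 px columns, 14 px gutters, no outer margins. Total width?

Summing: 544 + 210 = 754 px.

754 px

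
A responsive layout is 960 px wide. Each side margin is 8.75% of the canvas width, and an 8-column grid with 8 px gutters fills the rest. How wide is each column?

92 px

Each margin = 8.75% of 960 = 84 px; content = 960 − 2·84 = 792 px.
8c + 7·8 = 792 → 8c = 736 → c = 92 px.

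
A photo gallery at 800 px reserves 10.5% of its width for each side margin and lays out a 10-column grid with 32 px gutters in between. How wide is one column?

800 × (1 − 2·10.5%) = 800 × 79% = 632 px for the columns.
632 − 9·32 = 344; ÷10 gives c = 34.4 px.

34.4 px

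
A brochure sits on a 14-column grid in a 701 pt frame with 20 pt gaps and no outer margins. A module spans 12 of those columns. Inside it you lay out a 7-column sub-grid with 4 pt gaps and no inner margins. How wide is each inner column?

14c + 13·20 = 701 → 14c = 441 → c = 31.5 pt.
12-column span = 12·31.5 + 11·20 = 598 pt.
7 columns + 6 gaps: 7d + 6·4 = 598.
7d = 598 − 24 = 574, so d = 82 pt.

82 pt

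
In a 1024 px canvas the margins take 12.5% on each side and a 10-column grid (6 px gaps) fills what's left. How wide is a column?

71.4 px

Margins: 12.5% × 1024 = 128 px each, so content = 1024 − 256 = 768 px.
10c + 9·6 = 768 → 10c = 714 → c = 71.4 px.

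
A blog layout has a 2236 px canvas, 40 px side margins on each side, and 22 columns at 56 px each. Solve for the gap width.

Content width = 2236 − 2·40 = 2156 px.
22·56 + 21g = 2156 → 21g = 924 → g = 44 px.

44 px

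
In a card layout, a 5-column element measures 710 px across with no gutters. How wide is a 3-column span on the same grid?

426 px

710 / 5 = 142 px per column.
3-column span = 3·142 = 426 px.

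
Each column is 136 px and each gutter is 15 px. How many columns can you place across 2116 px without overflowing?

14 columns: 14·136 + 13·15 = 2099 px ≤ 2116.
15 columns: 2250 px > 2116. So 14.

14 columns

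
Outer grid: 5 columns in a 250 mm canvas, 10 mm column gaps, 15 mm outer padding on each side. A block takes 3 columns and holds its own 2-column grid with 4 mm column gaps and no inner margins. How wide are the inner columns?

Outer content = 250 − 2·15 = 220 mm.
5 columns + 4 column gaps: 5c + 4·10 = 220.
5c = 220 − 40 = 180, so c = 36 mm.
Span of 3: 3·36 + 2·10 = 108 + 20 = 128 mm.
2 columns + 1 column gap: 2d + 1·4 = 128.
2d = 128 − 4 = 124, so d = 62 mm.

62 mm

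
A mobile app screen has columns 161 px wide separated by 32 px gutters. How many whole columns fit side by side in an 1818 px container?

9 columns: 9·161 + 8·32 = 1705 px ≤ 1818.
10 columns: 1898 px > 1818. So 9.

9 columns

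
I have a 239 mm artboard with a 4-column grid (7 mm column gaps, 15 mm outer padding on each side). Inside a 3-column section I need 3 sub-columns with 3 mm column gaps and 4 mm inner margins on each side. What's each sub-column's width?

Subtract both margins: 239 − 2·15 = 209 mm.
4c + 3·7 = 209 → 4c = 188 → c = 47 mm.
Span of 3: 3·47 + 2·7 = 141 + 14 = 155 mm.
Inner content = 155 − 2·4 = 147 mm.
3d + 2·3 = 147 → 3d = 141 → d = 47 mm.

47 mm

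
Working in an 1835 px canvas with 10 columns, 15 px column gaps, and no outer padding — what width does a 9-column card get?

1650 px

1835 − 9·15 = 1700; ÷10 gives c = 170 px.
9 columns plus 8 column gaps: 1530 + 120 = 1650 px.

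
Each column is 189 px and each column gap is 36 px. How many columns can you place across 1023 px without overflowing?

k columns need k·189 + (k−1)·36 = k·225 − 36.
k·225 − 36 ≤ 1023 → k ≤ 1059 / 225 ≈ 4.71, so k = 4.

4 columns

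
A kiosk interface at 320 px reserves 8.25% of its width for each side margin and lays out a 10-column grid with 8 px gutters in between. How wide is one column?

19.52 px

Each margin = 8.25% of 320 = 26.4 px; content = 320 − 2·26.4 = 267.2 px.
10 columns + 9 gutters: 10c + 9·8 = 267.2.
10c = 267.2 − 72 = 195.2, so c = 19.52 px.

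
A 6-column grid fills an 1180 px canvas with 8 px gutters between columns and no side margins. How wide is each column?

6 columns + 5 gutters: 6c + 5·8 = 1180.
6c = 1180 − 40 = 1140, so c = 190 px.

190 px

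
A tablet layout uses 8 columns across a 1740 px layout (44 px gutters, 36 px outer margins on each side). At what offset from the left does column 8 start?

1534 px

Take off 72 px of margins, leaving 1668 px.
1668 − 7·44 = 1360; ÷8 gives c = 170 px.
Each column+gutter stride is 214 px; 7 of them past the 36 px margin is 36 + 1498 = 1534 px.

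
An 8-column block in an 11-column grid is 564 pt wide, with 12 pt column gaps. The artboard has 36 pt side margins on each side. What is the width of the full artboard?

Subtracting 7 column gaps of 12 leaves 480 for 8 columns, so c = 60 pt.
Artboard = 2·36 + 11·60 + 10·12 = 72 + 660 + 120 = 852 pt.

852 pt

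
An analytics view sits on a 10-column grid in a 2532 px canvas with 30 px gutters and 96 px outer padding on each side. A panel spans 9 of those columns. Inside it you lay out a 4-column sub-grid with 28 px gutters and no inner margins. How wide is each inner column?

504.75 px

Take off 192 px of margins, leaving 2340 px.
10 columns + 9 gutters: 10c + 9·30 = 2340.
10c = 2340 − 270 = 2070, so c = 207 px.
9 columns plus 8 gutters: 1863 + 240 = 2103 px.
4 columns + 3 gutters: 4d + 3·28 = 2103.
4d = 2103 − 84 = 2019, so d = 504.75 px.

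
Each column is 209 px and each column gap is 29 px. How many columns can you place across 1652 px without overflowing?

Each extra column adds 209 + 29 = 238 px.
(1652 + 29) / 238 = 7.06, so 7 columns fit.

7 columns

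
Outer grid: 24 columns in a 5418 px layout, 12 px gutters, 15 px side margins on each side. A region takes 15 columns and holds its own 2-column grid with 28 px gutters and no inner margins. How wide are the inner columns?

1667.5 px

Take off 30 px of margins, leaving 5388 px.
24c + 23·12 = 5388 → 24c = 5112 → c = 213 px.
15 columns plus 14 gutters: 3195 + 168 = 3363 px.
3363 − 1·28 = 3335; ÷2 gives d = 1667.5 px.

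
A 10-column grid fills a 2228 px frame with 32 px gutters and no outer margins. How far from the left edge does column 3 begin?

452 px

10 columns + 9 gutters: 10c + 9·32 = 2228.
10c = 2228 − 288 = 1940, so c = 194 px.
No margin, so column 3 starts at 2·(column + gutter) = 2·226 = 452 px.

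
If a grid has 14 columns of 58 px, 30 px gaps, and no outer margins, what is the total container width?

Total width: 14·58 + 13·30 = 1202 px.

1202 px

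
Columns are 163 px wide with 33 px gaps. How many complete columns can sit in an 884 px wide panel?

k columns need k·163 + (k−1)·33 = k·196 − 33.
k·196 − 33 ≤ 884 → k ≤ 917 / 196 ≈ 4.68, so k = 4.

4 columns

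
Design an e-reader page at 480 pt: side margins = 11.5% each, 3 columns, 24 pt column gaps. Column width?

Margins: 11.5% × 480 = 55.2 pt each, so content = 480 − 110.4 = 369.6 pt.
3c + 2·24 = 369.6 → 3c = 321.6 → c = 107.2 pt.

107.2 pt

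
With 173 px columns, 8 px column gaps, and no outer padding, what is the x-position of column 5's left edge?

724 px

Before column 5: 4 columns + 4 column gaps.
Offset = 4·(173 + 8) = 4·181 = 724 px.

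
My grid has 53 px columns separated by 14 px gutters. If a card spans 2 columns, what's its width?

Span of 2: 2·53 + 1·14 = 106 + 14 = 120 px.

120 px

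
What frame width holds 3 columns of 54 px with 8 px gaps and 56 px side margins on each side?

290 px

Adding margins, columns and gutters: 112 + 162 + 16 = 290 px.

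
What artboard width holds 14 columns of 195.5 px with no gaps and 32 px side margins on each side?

Artboard = 2·32 + 14·195.5 = 64 + 2737 = 2801 px.

2801 px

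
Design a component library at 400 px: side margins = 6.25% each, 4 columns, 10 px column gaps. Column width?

80 px

400 × (1 − 2·6.25%) = 400 × 87.5% = 350 px for the columns.
350 − 3·10 = 320; ÷4 gives c = 80 px.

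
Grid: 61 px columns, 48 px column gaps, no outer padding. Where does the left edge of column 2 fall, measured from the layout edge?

Each column+gutter stride is 109 px; with no margin, 1 of them is 109 px.

109 px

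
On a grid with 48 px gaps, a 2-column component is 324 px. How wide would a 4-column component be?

2 columns + 1 gap: 2c + 1·48 = 324.
2c = 324 − 48 = 276, so c = 138 px.
4 columns plus 3 gaps: 552 + 144 = 696 px.

696 px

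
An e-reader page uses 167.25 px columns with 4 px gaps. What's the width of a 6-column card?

6 columns plus 5 gaps: 1003.5 + 20 = 1023.5 px.

1023.5 px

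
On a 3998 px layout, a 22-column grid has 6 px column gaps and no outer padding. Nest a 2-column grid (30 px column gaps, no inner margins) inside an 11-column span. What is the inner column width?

22 columns + 21 column gaps: 22c + 21·6 = 3998.
22c = 3998 − 126 = 3872, so c = 176 px.
11 columns plus 10 column gaps: 1936 + 60 = 1996 px.
Subtracting 1 column gap of 30 leaves 1966 for 2 columns, so d = 983 px.

983 px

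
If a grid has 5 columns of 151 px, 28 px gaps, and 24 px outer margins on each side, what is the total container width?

Adding margins, columns and gutters: 48 + 755 + 112 = 915 px.

915 px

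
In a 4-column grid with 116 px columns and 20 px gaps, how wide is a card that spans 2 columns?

252 px

Span of 2: 2·116 + 1·20 = 232 + 20 = 252 px.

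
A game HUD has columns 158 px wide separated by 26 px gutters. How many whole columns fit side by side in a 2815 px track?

Each extra column adds 158 + 26 = 184 px.
(2815 + 26) / 184 = 15.44, so 15 columns fit.

15 columns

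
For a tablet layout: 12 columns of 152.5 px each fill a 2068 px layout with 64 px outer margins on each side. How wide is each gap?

Inside the margins: 2068 − 128 = 1940 px.
12·152.5 + 11g = 1940 → 11g = 110 → g = 10 px.

10 px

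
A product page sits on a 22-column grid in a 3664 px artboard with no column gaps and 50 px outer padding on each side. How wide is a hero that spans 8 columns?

1296 px

Take off 100 px of margins, leaving 3564 px.
3564 / 22 = 162 px per column.
With no column gaps, 8 columns span 8·162 = 1296 px.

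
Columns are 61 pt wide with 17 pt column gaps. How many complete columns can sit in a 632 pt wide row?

8 columns: 8·61 + 7·17 = 607 pt ≤ 632.
9 columns: 685 pt > 632. So 8.

8 columns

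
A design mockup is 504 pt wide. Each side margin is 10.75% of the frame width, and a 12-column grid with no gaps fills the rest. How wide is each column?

Margins: 10.75% × 504 = 54.18 pt each, so content = 504 − 108.36 = 395.64 pt.
395.64 / 12 = 32.97 pt per column.

32.97 pt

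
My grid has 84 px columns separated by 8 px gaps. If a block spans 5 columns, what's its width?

452 px

Span of 5: 5·84 + 4·8 = 420 + 32 = 452 px.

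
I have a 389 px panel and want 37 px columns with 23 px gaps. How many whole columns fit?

6 columns: 6·37 + 5·23 = 337 px ≤ 389.
7 columns: 397 px > 389. So 6.

6 columns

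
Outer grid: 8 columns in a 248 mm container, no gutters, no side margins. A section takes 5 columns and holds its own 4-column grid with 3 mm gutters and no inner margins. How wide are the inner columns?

36.5 mm

248 / 8 = 31 mm per column.
5-column span = 5·31 = 155 mm.
Subtracting 3 gutters of 3 leaves 146 for 4 columns, so d = 36.5 mm.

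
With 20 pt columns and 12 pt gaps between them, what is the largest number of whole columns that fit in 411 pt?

Each extra column adds 20 + 12 = 32 pt.
(411 + 12) / 32 = 13.22, so 13 columns fit.

13 columns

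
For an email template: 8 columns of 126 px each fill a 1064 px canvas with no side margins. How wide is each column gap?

Columns use 1008 px, leaving 56 px across 7 column gaps = 8 px each.

8 px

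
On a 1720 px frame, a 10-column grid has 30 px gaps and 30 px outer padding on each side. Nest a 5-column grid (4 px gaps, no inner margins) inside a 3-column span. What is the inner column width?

Outer content = 1720 − 2·30 = 1660 px.
1660 − 9·30 = 1390; ÷10 gives c = 139 px.
3-column span = 3·139 + 2·30 = 477 px.
Subtracting 4 gaps of 4 leaves 461 for 5 columns, so d = 92.2 px.

92.2 px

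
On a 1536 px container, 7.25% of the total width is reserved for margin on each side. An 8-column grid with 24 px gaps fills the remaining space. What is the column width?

143.16 px

Margins: 7.25% × 1536 = 111.36 px each, so content = 1536 − 222.72 = 1313.28 px.
1313.28 − 7·24 = 1145.28; ÷8 gives c = 143.16 px.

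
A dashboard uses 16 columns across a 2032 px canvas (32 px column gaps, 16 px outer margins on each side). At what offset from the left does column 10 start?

1159 px

Subtract both margins: 2032 − 2·16 = 2000 px.
16c + 15·32 = 2000 → 16c = 1520 → c = 95 px.
Each column+gutter stride is 127 px; 9 of them past the 16 px margin is 16 + 1143 = 1159 px.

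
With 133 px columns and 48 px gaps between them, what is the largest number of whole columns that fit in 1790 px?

10 columns

10 columns: 10·133 + 9·48 = 1762 px ≤ 1790.
11 columns: 1943 px > 1790. So 10.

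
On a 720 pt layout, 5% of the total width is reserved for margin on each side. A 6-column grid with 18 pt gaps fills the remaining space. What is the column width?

Margins: 5% × 720 = 36 pt each, so content = 720 − 72 = 648 pt.
6 columns + 5 gaps: 6c + 5·18 = 648.
6c = 648 − 90 = 558, so c = 93 pt.

93 pt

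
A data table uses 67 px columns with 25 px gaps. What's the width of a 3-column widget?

3 columns plus 2 gaps: 201 + 50 = 251 px.

251 px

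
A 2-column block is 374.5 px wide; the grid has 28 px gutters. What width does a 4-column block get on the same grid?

777 px

Subtracting 1 gutter of 28 leaves 346.5 for 2 columns, so c = 173.25 px.
4 columns plus 3 gutters: 693 + 84 = 777 px.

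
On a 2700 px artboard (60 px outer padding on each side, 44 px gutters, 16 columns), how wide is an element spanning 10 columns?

Content width = 2700 − 2·60 = 2580 px.
16c + 15·44 = 2580 → 16c = 1920 → c = 120 px.
10-column span = 10·120 + 9·44 = 1596 px.

1596 px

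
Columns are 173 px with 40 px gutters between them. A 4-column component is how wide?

4 columns plus 3 gutters: 692 + 120 = 812 px.

812 px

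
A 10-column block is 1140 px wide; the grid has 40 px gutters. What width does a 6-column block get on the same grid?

Subtracting 9 gutters of 40 leaves 780 for 10 columns, so c = 78 px.
Span of 6: 6·78 + 5·40 = 468 + 200 = 668 px.

668 px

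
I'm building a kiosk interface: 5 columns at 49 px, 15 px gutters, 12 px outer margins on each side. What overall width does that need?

Adding margins, columns and gutters: 24 + 245 + 60 = 329 px.

329 px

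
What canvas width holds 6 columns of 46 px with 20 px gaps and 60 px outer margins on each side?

Adding margins, columns and gutters: 120 + 276 + 100 = 496 px.

496 px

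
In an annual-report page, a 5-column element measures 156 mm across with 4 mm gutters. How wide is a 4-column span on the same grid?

124 mm

156 − 4·4 = 140; ÷5 gives c = 28 mm.
Span of 4: 4·28 + 3·4 = 112 + 12 = 124 mm.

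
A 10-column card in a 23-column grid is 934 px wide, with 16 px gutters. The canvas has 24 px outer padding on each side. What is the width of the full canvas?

Subtracting 9 gutters of 16 leaves 790 for 10 columns, so c = 79 px.
Adding margins, columns and gutters: 48 + 1817 + 352 = 2217 px.

2217 px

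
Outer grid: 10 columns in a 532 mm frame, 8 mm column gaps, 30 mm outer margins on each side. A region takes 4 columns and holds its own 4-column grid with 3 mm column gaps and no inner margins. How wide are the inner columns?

Inside the margins: 532 − 60 = 472 mm.
10c + 9·8 = 472 → 10c = 400 → c = 40 mm.
4 columns plus 3 column gaps: 160 + 24 = 184 mm.
4d + 3·3 = 184 → 4d = 175 → d = 43.75 mm.

43.75 mm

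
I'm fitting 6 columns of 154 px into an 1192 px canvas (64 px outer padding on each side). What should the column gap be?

28 px

Take off 128 px of margins, leaving 1064 px.
6·154 + 5g = 1064 → 5g = 140 → g = 28 px.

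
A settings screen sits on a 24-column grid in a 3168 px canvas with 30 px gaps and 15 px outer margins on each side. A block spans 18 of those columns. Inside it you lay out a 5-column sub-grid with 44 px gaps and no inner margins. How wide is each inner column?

Subtract both margins: 3168 − 2·15 = 3138 px.
24 columns + 23 gaps: 24c + 23·30 = 3138.
24c = 3138 − 690 = 2448, so c = 102 px.
Span of 18: 18·102 + 17·30 = 1836 + 510 = 2346 px.
2346 − 4·44 = 2170; ÷5 gives d = 434 px.

434 px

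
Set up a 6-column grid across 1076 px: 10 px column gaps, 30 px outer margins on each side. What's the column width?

161 px

Content width = 1076 − 2·30 = 1016 px.
Subtracting 5 column gaps of 10 leaves 966 for 6 columns, so c = 161 px.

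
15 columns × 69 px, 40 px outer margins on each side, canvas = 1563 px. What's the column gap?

32 px

Content width = 1563 − 2·40 = 1483 px.
15·69 + 14g = 1483 → 14g = 448 → g = 32 px.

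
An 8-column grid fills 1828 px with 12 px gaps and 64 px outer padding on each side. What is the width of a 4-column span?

Content width = 1828 − 2·64 = 1700 px.
1700 − 7·12 = 1616; ÷8 gives c = 202 px.
Span of 4: 4·202 + 3·12 = 808 + 36 = 844 px.

844 px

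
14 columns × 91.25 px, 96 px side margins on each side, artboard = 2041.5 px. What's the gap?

Content width = 2041.5 − 2·96 = 1849.5 px.
14 columns take 14·91.25 = 1277.5 px; remaining 572 splits into 13 gaps.
g = 572 / 13 = 44 px.

44 px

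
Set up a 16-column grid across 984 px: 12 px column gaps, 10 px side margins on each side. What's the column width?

Inside the margins: 984 − 20 = 964 px.
16c + 15·12 = 964 → 16c = 784 → c = 49 px.

49 px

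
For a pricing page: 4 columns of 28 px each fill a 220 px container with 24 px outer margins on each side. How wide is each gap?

Inside the margins: 220 − 48 = 172 px.
Columns use 112 px, leaving 60 px across 3 gaps = 20 px each.

20 px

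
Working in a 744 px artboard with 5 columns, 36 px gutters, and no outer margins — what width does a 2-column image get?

5c + 4·36 = 744 → 5c = 600 → c = 120 px.
2 columns plus 1 gutter: 240 + 36 = 276 px.

276 px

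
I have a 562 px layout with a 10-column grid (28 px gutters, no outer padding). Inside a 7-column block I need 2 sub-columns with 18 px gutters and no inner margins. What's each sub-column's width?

562 − 9·28 = 310; ÷10 gives c = 31 px.
7 columns plus 6 gutters: 217 + 168 = 385 px.
2d + 1·18 = 385 → 2d = 367 → d = 183.5 px.

183.5 px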